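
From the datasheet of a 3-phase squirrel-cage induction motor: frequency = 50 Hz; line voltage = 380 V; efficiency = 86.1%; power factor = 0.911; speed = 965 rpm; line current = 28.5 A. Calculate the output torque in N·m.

P_in = √3·V·I·cosφ = 1.732 × 380 × 28.5 × 0.911 = 17088 W
P_out = η·P_in = 0.861 × 17088 = 14713 W
n = 965 rpm
ω = 2π×965/60 = 101.1 rad/s
τ = P_out/ω = 14713/101.1 = 146 N·m

146 N·m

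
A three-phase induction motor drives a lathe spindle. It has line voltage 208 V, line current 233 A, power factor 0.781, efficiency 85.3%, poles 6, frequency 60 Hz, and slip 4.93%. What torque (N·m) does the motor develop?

468 N·m

P_in = √3·V·I·cosφ = 1.732 × 208 × 233 × 0.781 = 65557 W
P_out = η·P_in = 0.853 × 65557 = 55920 W
n_s = 120×60/6 = 1200 rpm; n = 1200×(1−0.0493) = 1141 rpm
ω = 2π×1141/60 = 119.5 rad/s
τ = P_out/ω = 55920/119.5 = 468 N·m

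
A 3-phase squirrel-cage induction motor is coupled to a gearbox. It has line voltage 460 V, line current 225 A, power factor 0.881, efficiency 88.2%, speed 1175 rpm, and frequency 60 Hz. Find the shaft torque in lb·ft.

835 lb·ft

P_in = √3·V·I·cosφ = 1.732 × 460 × 225 × 0.881 = 157930 W
P_out = η·P_in = 0.882 × 157930 = 139294 W
n = 1175 rpm
ω = 2π×1175/60 = 123 rad/s
τ = P_out/ω = 139294/123 = 1132 N·m
In lb·ft: 1132/1.356 = 835 lb·ft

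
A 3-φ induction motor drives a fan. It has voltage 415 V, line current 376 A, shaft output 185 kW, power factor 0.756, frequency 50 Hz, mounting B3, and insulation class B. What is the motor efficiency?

P_out = 185 kW = 185000 W
P_in = √3·V_L·I_L·cosφ = 1.732 × 415 × 376 × 0.756 = 204318 W
η = P_out / P_in = 185000 / 204318 = 0.905 = 90.5%

90.5 %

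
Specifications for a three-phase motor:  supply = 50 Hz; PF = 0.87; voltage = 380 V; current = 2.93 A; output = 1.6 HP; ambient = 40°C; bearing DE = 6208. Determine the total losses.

P_in = √3·V·I·cosφ = 1.732×380×2.93×0.87 = 1678 W
P_out = 1.6×746 = 1194 W
Losses = P_in − P_out = 1678 − 1194 = 484 W

484 W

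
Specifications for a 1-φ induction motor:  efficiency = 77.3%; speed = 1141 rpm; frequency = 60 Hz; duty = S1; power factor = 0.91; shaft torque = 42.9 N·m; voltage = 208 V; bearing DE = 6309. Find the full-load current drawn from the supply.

ω = 2π×1141/60 = 119.5 rad/s; P_out = τω = 42.9 × 119.5 = 5127 W
P_in = P_out / η = 5127 / 0.773 = 6633 W
I = P_in / (V·cosφ) = 6633 / (208 × 0.91) = 35 A

35 A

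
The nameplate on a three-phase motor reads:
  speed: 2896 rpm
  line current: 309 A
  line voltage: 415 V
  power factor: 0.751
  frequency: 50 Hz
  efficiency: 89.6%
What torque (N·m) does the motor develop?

493 N·m

P_in = √3·V·I·cosφ = 1.732 × 415 × 309 × 0.751 = 166799 W
P_out = η·P_in = 0.896 × 166799 = 149452 W
n = 2896 rpm
ω = 2π×2896/60 = 303.3 rad/s
τ = P_out/ω = 149452/303.3 = 493 N·m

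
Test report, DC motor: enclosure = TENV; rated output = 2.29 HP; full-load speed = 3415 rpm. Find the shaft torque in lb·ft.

P_out = 2.29 × 746 = 1708 W
ω = 2π × 3415/60 = 357.6 rad/s
τ = P_out/ω = 1708/357.6 = 4.776 N·m
In lb·ft: 4.776/1.356 = 3.52 lb·ft

3.52 lb·ft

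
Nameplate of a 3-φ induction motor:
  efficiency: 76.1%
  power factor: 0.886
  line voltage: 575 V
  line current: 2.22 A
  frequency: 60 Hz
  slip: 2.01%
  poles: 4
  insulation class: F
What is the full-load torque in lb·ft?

P_in = √3·V·I·cosφ = 1.732 × 575 × 2.22 × 0.886 = 1959 W
P_out = η·P_in = 0.761 × 1959 = 1491 W
n_s = 120×60/4 = 1800 rpm; n = 1800×(1−0.0201) = 1764 rpm
ω = 2π×1764/60 = 184.7 rad/s
τ = P_out/ω = 1491/184.7 = 8.073 N·m
In lb·ft: 8.073/1.356 = 5.95 lb·ft

5.95 lb·ft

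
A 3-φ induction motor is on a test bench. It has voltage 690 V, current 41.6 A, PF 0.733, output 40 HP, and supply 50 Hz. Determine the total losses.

6600 W

P_in = √3·V·I·cosφ = 1.732×690×41.6×0.733 = 36441 W
P_out = 40×746 = 29840 W
Losses = P_in − P_out = 36441 − 29840 = 6601 W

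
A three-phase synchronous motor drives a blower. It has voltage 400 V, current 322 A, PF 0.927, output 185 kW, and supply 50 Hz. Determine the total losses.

21800 W

P_in = √3·V·I·cosφ = 1.732×400×322×0.927 = 206797 W
P_out = 185000 W
Losses = P_in − P_out = 206797 − 185000 = 21797 W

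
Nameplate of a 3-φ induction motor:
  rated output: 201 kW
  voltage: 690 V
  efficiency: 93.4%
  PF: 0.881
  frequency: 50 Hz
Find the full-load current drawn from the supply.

204 A

P_out = 201 kW = 201000 W
P_in = P_out / η = 201000 / 0.934 = 215203 W
I_L = P_in / (√3·V_L·cosφ) = 215203 / (1.732 × 690 × 0.881) = 204 A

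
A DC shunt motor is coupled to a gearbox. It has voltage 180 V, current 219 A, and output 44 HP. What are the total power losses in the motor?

P_in = V·I = 180×219 = 39420 W
P_out = 44×746 = 32824 W
Losses = P_in − P_out = 39420 − 32824 = 6596 W

6.6 kW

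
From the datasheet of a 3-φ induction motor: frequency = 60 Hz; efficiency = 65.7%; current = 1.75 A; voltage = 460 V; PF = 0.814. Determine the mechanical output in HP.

P_in = √3·V·I·cosφ = 1.732 × 460 × 1.75 × 0.814 = 1135 W
P_out = η·P_in = 0.657 × 1135 = 746 W
= 746/746 = 1 HP

1 HP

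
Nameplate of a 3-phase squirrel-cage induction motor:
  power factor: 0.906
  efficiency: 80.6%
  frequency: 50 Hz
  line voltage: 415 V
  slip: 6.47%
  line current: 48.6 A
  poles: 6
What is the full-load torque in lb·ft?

192 lb·ft

P_in = √3·V·I·cosφ = 1.732 × 415 × 48.6 × 0.906 = 31649 W
P_out = η·P_in = 0.806 × 31649 = 25509 W
n_s = 120×50/6 = 1000 rpm; n = 1000×(1−0.0647) = 935 rpm
ω = 2π×935/60 = 97.91 rad/s
τ = P_out/ω = 25509/97.91 = 260.5 N·m
In lb·ft: 260.5/1.356 = 192 lb·ft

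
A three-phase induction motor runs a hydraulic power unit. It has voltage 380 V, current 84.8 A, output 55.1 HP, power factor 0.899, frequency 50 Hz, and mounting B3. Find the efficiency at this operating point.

P_out = 55.1 × 746 = 41105 W
P_in = √3·V_L·I_L·cosφ = 1.732 × 380 × 84.8 × 0.899 = 50175 W
η = P_out / P_in = 41105 / 50175 = 0.819 = 81.9%

81.9 %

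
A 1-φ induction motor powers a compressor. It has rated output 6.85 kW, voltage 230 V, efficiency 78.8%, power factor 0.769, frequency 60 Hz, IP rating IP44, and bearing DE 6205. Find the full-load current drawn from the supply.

49.1 A

P_out = 6.85 kW = 6850 W
P_in = P_out / η = 6850 / 0.788 = 8693 W
I = P_in / (V·cosφ) = 8693 / (230 × 0.769) = 49.1 A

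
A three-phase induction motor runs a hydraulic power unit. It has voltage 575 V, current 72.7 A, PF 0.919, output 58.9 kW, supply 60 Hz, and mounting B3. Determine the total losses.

7640 W

P_in = √3·V·I·cosφ = 1.732×575×72.7×0.919 = 66537 W
P_out = 58900 W
Losses = P_in − P_out = 66537 − 58900 = 7637 W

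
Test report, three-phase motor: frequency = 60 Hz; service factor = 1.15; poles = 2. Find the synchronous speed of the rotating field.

3600 rpm

n_s = 120f/p = 120×60/2 = 3600 rpm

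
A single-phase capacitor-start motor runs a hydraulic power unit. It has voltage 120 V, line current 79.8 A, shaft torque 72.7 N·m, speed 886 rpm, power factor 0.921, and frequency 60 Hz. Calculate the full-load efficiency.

ω = 2π × 886/60 = 92.78 rad/s; P_out = τω = 72.7 × 92.78 = 6745 W
P_in = V·I·cosφ = 120 × 79.8 × 0.921 = 8819 W
η = P_out / P_in = 6745 / 8819 = 0.765 = 76.5%

76.5 %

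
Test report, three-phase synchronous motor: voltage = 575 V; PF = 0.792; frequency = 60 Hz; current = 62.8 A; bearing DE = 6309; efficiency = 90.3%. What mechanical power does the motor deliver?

P_in = √3·V·I·cosφ = 1.732 × 575 × 62.8 × 0.792 = 49534 W
P_out = η·P_in = 0.903 × 49534 = 44729 W

44.7 kW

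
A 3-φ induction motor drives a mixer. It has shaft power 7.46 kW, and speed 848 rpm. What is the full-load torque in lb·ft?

62 lb·ft

ω = 2π × 848/60 = 88.8 rad/s
τ = P/ω = 7460/88.8 = 84.01 N·m
In lb·ft: 84.01/1.356 = 62 lb·ft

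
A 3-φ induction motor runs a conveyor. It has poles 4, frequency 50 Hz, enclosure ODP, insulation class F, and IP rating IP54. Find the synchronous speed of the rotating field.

n_s = 120f/p = 120×50/4 = 1500 rpm

1500 rpm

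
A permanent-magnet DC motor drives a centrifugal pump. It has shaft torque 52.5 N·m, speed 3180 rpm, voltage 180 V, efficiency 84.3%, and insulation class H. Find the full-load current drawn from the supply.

ω = 2π×3180/60 = 333 rad/s; P_out = τω = 52.5 × 333 = 17483 W
P_in = P_out / η = 17483 / 0.843 = 20739 W
I = P_in / V = 20739 / 180 = 115 A

115 A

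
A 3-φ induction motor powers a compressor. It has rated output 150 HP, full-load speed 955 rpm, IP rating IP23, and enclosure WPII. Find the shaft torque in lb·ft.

P_out = 150 × 746 = 111900 W
ω = 2π × 955/60 = 100 rad/s
τ = P_out/ω = 111900/100 = 1119 N·m
In lb·ft: 1119/1.356 = 825 lb·ft

825 lb·ft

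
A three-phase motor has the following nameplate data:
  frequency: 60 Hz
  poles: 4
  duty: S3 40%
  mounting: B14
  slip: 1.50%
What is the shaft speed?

1773 rpm

n_s = 120f/p = 120×60/4 = 1800 rpm
n = n_s(1 − s) = 1800 × (1 − 0.015) = 1773 rpm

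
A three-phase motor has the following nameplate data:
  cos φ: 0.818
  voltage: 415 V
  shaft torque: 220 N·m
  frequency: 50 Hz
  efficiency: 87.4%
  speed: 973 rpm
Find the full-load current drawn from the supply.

43.6 A

ω = 2π×973/60 = 101.9 rad/s; P_out = τω = 220 × 101.9 = 22418 W
P_in = P_out / η = 22418 / 0.874 = 25650 W
I_L = P_in / (√3·V_L·cosφ) = 25650 / (1.732 × 415 × 0.818) = 43.6 A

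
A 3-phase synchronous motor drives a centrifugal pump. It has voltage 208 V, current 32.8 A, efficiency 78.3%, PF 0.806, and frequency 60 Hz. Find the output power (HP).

P_in = √3·V·I·cosφ = 1.732 × 208 × 32.8 × 0.806 = 9524 W
P_out = η·P_in = 0.783 × 9524 = 7457 W
= 7457/746 = 10 HP

10 HP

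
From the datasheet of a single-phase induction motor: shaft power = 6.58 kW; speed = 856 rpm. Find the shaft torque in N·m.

ω = 2π × 856/60 = 89.64 rad/s
τ = P/ω = 6580/89.64 = 73.4 N·m

73.4 N·m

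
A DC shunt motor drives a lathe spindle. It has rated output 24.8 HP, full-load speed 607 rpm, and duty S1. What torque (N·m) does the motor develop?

P_out = 24.8 × 746 = 18501 W
ω = 2π × 607/60 = 63.56 rad/s
τ = P_out/ω = 18501/63.56 = 291 N·m

291 N·m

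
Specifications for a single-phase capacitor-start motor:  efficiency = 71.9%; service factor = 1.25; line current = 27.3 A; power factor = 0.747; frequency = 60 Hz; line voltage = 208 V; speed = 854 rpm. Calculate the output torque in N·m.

P_in = V·I·cosφ = 208 × 27.3 × 0.747 = 4242 W
P_out = η·P_in = 0.719 × 4242 = 3050 W
n = 854 rpm
ω = 2π×854/60 = 89.43 rad/s
τ = P_out/ω = 3050/89.43 = 34.1 N·m

34.1 N·m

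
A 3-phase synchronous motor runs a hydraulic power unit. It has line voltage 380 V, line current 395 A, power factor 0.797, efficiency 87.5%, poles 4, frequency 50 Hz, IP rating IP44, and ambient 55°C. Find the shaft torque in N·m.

1150 N·m

P_in = √3·V·I·cosφ = 1.732 × 380 × 395 × 0.797 = 207199 W
P_out = η·P_in = 0.875 × 207199 = 181299 W
n = n_s = 120×50/4 = 1500 rpm (synchronous)
ω = 2π×1500/60 = 157.1 rad/s
τ = P_out/ω = 181299/157.1 = 1150 N·m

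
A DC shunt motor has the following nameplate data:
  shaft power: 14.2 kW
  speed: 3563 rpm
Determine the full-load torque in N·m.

38.1 N·m

ω = 2π × 3563/60 = 373.1 rad/s
τ = P/ω = 14200/373.1 = 38.1 N·m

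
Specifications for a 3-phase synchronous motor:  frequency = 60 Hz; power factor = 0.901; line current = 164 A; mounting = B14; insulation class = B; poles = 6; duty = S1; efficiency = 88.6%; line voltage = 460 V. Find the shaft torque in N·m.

P_in = √3·V·I·cosφ = 1.732 × 460 × 164 × 0.901 = 117727 W
P_out = η·P_in = 0.886 × 117727 = 104306 W
n = n_s = 120×60/6 = 1200 rpm (synchronous)
ω = 2π×1200/60 = 125.7 rad/s
τ = P_out/ω = 104306/125.7 = 830 N·m

830 N·m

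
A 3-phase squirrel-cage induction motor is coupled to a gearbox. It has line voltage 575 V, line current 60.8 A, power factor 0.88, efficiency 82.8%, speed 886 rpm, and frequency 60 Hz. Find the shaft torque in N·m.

476 N·m

P_in = √3·V·I·cosφ = 1.732 × 575 × 60.8 × 0.88 = 53285 W
P_out = η·P_in = 0.828 × 53285 = 44120 W
n = 886 rpm
ω = 2π×886/60 = 92.78 rad/s
τ = P_out/ω = 44120/92.78 = 476 N·m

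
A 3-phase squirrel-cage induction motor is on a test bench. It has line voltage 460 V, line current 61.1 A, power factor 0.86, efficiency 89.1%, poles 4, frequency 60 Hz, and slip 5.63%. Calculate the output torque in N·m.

P_in = √3·V·I·cosφ = 1.732 × 460 × 61.1 × 0.86 = 41864 W
P_out = η·P_in = 0.891 × 41864 = 37301 W
n_s = 120×60/4 = 1800 rpm; n = 1800×(1−0.0563) = 1699 rpm
ω = 2π×1699/60 = 177.9 rad/s
τ = P_out/ω = 37301/177.9 = 210 N·m

210 N·m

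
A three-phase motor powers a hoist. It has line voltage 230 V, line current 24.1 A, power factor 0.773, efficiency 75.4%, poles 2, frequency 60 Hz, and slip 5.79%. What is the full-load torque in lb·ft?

P_in = √3·V·I·cosφ = 1.732 × 230 × 24.1 × 0.773 = 7421 W
P_out = η·P_in = 0.754 × 7421 = 5595 W
n_s = 120×60/2 = 3600 rpm; n = 3600×(1−0.0579) = 3392 rpm
ω = 2π×3392/60 = 355.2 rad/s
τ = P_out/ω = 5595/355.2 = 15.75 N·m
In lb·ft: 15.75/1.356 = 11.6 lb·ft

11.6 lb·ft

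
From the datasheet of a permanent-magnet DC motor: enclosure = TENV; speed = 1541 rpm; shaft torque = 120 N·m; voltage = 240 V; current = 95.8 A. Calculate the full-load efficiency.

84.2 %

ω = 2π × 1541/60 = 161.4 rad/s; P_out = τω = 120 × 161.4 = 19368 W
P_in = V·I = 240 × 95.8 = 22992 W
η = P_out / P_in = 19368 / 22992 = 0.842 = 84.2%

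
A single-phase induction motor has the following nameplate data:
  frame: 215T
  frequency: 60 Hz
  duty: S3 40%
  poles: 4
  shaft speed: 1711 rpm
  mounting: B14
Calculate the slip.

n_s = 120f/p = 120×60/4 = 1800 rpm
s = (n_s − n)/n_s = (1800 − 1711)/1800 = 0.0494

4.9 %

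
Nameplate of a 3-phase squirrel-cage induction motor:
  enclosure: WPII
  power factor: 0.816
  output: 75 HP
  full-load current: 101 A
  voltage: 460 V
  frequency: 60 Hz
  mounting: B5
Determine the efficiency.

85.2 %

P_out = 75 × 746 = 55950 W
P_in = √3·V_L·I_L·cosφ = 1.732 × 460 × 101 × 0.816 = 65662 W
η = P_out / P_in = 55950 / 65662 = 0.852 = 85.2%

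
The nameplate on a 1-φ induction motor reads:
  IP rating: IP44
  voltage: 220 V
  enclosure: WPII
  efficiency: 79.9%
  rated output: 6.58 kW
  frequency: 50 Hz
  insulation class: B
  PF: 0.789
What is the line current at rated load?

47.4 A

P_out = 6.58 kW = 6580 W
P_in = P_out / η = 6580 / 0.799 = 8235 W
I = P_in / (V·cosφ) = 8235 / (220 × 0.789) = 47.4 A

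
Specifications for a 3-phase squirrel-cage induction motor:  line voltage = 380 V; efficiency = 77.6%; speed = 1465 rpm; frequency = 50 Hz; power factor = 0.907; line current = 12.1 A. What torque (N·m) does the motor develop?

P_in = √3·V·I·cosφ = 1.732 × 380 × 12.1 × 0.907 = 7223 W
P_out = η·P_in = 0.776 × 7223 = 5605 W
n = 1465 rpm
ω = 2π×1465/60 = 153.4 rad/s
τ = P_out/ω = 5605/153.4 = 36.5 N·m

36.5 N·m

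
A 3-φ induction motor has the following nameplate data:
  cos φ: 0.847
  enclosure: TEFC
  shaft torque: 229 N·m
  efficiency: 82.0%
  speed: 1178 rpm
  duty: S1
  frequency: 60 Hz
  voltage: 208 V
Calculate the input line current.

113 A

ω = 2π×1178/60 = 123.4 rad/s; P_out = τω = 229 × 123.4 = 28259 W
P_in = P_out / η = 28259 / 0.820 = 34462 W
I_L = P_in / (√3·V_L·cosφ) = 34462 / (1.732 × 208 × 0.847) = 113 A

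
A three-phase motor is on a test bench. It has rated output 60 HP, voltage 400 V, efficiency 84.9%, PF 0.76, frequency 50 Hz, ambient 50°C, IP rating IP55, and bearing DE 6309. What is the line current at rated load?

P_out = 60 × 746 = 44760 W
P_in = P_out / η = 44760 / 0.849 = 52721 W
I_L = P_in / (√3·V_L·cosφ) = 52721 / (1.732 × 400 × 0.76) = 100 A

100 A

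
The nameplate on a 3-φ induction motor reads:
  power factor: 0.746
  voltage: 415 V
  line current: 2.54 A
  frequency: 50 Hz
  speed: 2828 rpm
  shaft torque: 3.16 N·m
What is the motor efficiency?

ω = 2π × 2828/60 = 296.1 rad/s; P_out = τω = 3.16 × 296.1 = 936 W
P_in = √3·V_L·I_L·cosφ = 1.732 × 415 × 2.54 × 0.746 = 1362 W
η = P_out / P_in = 936 / 1362 = 0.687 = 68.7%

68.7 %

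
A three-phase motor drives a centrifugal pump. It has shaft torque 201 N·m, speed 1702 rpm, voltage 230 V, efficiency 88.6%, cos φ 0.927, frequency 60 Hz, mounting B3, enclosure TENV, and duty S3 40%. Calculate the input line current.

ω = 2π×1702/60 = 178.2 rad/s; P_out = τω = 201 × 178.2 = 35818 W
P_in = P_out / η = 35818 / 0.886 = 40427 W
I_L = P_in / (√3·V_L·cosφ) = 40427 / (1.732 × 230 × 0.927) = 109 A

109 A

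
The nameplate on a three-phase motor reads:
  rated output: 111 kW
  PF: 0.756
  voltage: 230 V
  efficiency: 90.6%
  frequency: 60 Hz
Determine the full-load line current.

407 A

P_out = 111 kW = 111000 W
P_in = P_out / η = 111000 / 0.906 = 122517 W
I_L = P_in / (√3·V_L·cosφ) = 122517 / (1.732 × 230 × 0.756) = 407 A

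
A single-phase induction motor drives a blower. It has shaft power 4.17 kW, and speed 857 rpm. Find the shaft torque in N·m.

46.5 N·m

ω = 2π × 857/60 = 89.74 rad/s
τ = P/ω = 4170/89.74 = 46.5 N·m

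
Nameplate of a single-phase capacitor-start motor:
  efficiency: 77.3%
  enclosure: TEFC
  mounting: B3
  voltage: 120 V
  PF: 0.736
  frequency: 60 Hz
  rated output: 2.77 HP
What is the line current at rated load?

30.3 A

P_out = 2.77 × 746 = 2066 W
P_in = P_out / η = 2066 / 0.773 = 2673 W
I = P_in / (V·cosφ) = 2673 / (120 × 0.736) = 30.3 A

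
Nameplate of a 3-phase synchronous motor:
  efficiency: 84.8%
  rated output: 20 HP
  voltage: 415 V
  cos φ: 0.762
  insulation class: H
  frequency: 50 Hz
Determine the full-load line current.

32.1 A

P_out = 20 × 746 = 14920 W
P_in = P_out / η = 14920 / 0.848 = 17594 W
I_L = P_in / (√3·V_L·cosφ) = 17594 / (1.732 × 415 × 0.762) = 32.1 A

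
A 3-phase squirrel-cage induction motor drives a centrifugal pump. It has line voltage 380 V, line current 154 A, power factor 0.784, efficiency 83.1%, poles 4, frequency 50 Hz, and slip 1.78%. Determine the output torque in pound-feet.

316 lb·ft

P_in = √3·V·I·cosφ = 1.732 × 380 × 154 × 0.784 = 79464 W
P_out = η·P_in = 0.831 × 79464 = 66035 W
n_s = 120×50/4 = 1500 rpm; n = 1500×(1−0.0178) = 1473 rpm
ω = 2π×1473/60 = 154.3 rad/s
τ = P_out/ω = 66035/154.3 = 428 N·m
In lb·ft: 428/1.356 = 316 lb·ft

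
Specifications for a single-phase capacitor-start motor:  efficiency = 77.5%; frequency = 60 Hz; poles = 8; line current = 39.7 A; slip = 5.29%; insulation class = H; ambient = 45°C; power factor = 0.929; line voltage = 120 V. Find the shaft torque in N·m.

P_in = V·I·cosφ = 120 × 39.7 × 0.929 = 4426 W
P_out = η·P_in = 0.775 × 4426 = 3430 W
n_s = 120×60/8 = 900 rpm; n = 900×(1−0.0529) = 852 rpm
ω = 2π×852/60 = 89.22 rad/s
τ = P_out/ω = 3430/89.22 = 38.4 N·m

38.4 N·m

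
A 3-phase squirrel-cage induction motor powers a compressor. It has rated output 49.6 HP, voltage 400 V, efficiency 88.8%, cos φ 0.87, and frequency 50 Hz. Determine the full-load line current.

69.1 A

P_out = 49.6 × 746 = 37002 W
P_in = P_out / η = 37002 / 0.888 = 41669 W
I_L = P_in / (√3·V_L·cosφ) = 41669 / (1.732 × 400 × 0.87) = 69.1 A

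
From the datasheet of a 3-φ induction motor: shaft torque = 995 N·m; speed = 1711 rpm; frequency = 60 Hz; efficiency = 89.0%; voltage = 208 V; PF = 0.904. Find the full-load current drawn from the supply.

615 A

ω = 2π×1711/60 = 179.2 rad/s; P_out = τω = 995 × 179.2 = 178304 W
P_in = P_out / η = 178304 / 0.890 = 200342 W
I_L = P_in / (√3·V_L·cosφ) = 200342 / (1.732 × 208 × 0.904) = 615 A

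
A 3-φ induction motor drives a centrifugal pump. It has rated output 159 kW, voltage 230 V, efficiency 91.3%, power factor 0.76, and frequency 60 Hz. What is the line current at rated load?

P_out = 159 kW = 159000 W
P_in = P_out / η = 159000 / 0.913 = 174151 W
I_L = P_in / (√3·V_L·cosφ) = 174151 / (1.732 × 230 × 0.76) = 575 A

575 A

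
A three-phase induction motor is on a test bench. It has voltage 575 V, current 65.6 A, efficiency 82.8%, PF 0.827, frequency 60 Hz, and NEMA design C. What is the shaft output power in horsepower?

60 HP

P_in = √3·V·I·cosφ = 1.732 × 575 × 65.6 × 0.827 = 54029 W
P_out = η·P_in = 0.828 × 54029 = 44736 W
= 44736/746 = 60 HP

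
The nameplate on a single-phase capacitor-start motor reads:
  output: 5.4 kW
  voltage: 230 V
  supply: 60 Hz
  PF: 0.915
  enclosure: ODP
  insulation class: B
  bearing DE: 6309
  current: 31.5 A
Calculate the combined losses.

1.23 kW

P_in = V·I·cosφ = 230×31.5×0.915 = 6629 W
P_out = 5400 W
Losses = P_in − P_out = 6629 − 5400 = 1229 W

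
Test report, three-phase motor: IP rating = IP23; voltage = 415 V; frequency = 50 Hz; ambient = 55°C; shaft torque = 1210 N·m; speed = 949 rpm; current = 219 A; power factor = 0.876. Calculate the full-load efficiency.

ω = 2π × 949/60 = 99.38 rad/s; P_out = τω = 1210 × 99.38 = 120250 W
P_in = √3·V_L·I_L·cosφ = 1.732 × 415 × 219 × 0.876 = 137894 W
η = P_out / P_in = 120250 / 137894 = 0.872 = 87.2%

87.2 %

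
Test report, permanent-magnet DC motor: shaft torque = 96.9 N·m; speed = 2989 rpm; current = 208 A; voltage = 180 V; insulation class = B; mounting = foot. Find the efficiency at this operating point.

ω = 2π × 2989/60 = 313 rad/s; P_out = τω = 96.9 × 313 = 30330 W
P_in = V·I = 180 × 208 = 37440 W
η = P_out / P_in = 30330 / 37440 = 0.810 = 81.0%

81.0 %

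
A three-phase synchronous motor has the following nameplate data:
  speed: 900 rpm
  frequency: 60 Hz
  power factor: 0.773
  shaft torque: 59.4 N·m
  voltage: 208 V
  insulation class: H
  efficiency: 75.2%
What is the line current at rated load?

26.7 A

ω = 2π×900/60 = 94.25 rad/s; P_out = τω = 59.4 × 94.25 = 5598 W
P_in = P_out / η = 5598 / 0.752 = 7444 W
I_L = P_in / (√3·V_L·cosφ) = 7444 / (1.732 × 208 × 0.773) = 26.7 A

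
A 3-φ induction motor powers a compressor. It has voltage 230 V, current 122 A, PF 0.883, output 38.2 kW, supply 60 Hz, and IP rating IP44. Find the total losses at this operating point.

P_in = √3·V·I·cosφ = 1.732×230×122×0.883 = 42914 W
P_out = 38200 W
Losses = P_in − P_out = 42914 − 38200 = 4714 W

4.71 kW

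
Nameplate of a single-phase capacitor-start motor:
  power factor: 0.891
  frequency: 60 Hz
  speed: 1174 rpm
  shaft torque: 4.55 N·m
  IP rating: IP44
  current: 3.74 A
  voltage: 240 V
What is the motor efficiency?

ω = 2π × 1174/60 = 122.9 rad/s; P_out = τω = 4.55 × 122.9 = 559 W
P_in = V·I·cosφ = 240 × 3.74 × 0.891 = 800 W
η = P_out / P_in = 559 / 800 = 0.699 = 69.9%

69.9 %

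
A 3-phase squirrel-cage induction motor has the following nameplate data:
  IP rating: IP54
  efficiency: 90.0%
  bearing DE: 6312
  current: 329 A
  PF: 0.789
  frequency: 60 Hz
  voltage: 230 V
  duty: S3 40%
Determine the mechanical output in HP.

125 HP

P_in = √3·V·I·cosφ = 1.732 × 230 × 329 × 0.789 = 103407 W
P_out = η·P_in = 0.9 × 103407 = 93066 W
= 93066/746 = 125 HP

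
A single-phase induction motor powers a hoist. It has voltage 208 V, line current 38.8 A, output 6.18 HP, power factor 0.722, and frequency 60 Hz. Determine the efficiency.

79.1 %

P_out = 6.18 × 746 = 4610 W
P_in = V·I·cosφ = 208 × 38.8 × 0.722 = 5827 W
η = P_out / P_in = 4610 / 5827 = 0.791 = 79.1%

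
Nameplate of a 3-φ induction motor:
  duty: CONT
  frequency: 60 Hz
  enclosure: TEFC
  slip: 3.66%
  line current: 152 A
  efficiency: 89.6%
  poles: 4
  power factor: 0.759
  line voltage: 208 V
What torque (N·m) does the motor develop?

205 N·m

P_in = √3·V·I·cosφ = 1.732 × 208 × 152 × 0.759 = 41562 W
P_out = η·P_in = 0.896 × 41562 = 37240 W
n_s = 120×60/4 = 1800 rpm; n = 1800×(1−0.0366) = 1734 rpm
ω = 2π×1734/60 = 181.6 rad/s
τ = P_out/ω = 37240/181.6 = 205 N·m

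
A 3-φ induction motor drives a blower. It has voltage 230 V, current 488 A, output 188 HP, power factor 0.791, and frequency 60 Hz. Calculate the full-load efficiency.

91.2 %

P_out = 188 × 746 = 140248 W
P_in = √3·V_L·I_L·cosφ = 1.732 × 230 × 488 × 0.791 = 153770 W
η = P_out / P_in = 140248 / 153770 = 0.912 = 91.2%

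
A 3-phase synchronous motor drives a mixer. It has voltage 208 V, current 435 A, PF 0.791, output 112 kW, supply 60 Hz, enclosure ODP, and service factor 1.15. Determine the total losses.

P_in = √3·V·I·cosφ = 1.732×208×435×0.791 = 123959 W
P_out = 112000 W
Losses = P_in − P_out = 123959 − 112000 = 11959 W

12000 W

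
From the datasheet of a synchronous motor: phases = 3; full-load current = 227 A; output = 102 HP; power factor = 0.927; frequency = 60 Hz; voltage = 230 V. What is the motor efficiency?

90.8 %

P_out = 102 × 746 = 76092 W
P_in = √3·V_L·I_L·cosφ = 1.732 × 230 × 227 × 0.927 = 83826 W
η = P_out / P_in = 76092 / 83826 = 0.908 = 90.8%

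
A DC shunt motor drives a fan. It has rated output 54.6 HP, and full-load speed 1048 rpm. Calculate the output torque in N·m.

P_out = 54.6 × 746 = 40732 W
ω = 2π × 1048/60 = 109.7 rad/s
τ = P_out/ω = 40732/109.7 = 371 N·m

371 N·m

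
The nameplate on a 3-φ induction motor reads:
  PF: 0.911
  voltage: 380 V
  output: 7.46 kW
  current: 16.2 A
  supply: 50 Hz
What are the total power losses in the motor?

2250 W

P_in = √3·V·I·cosφ = 1.732×380×16.2×0.911 = 9713 W
P_out = 7460 W
Losses = P_in − P_out = 9713 − 7460 = 2253 W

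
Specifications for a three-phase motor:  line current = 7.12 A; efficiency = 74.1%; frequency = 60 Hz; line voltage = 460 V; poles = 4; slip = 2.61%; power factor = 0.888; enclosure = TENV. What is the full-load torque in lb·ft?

P_in = √3·V·I·cosφ = 1.732 × 460 × 7.12 × 0.888 = 5037 W
P_out = η·P_in = 0.741 × 5037 = 3732 W
n_s = 120×60/4 = 1800 rpm; n = 1800×(1−0.0261) = 1753 rpm
ω = 2π×1753/60 = 183.6 rad/s
τ = P_out/ω = 3732/183.6 = 20.33 N·m
In lb·ft: 20.33/1.356 = 15 lb·ft

15 lb·ft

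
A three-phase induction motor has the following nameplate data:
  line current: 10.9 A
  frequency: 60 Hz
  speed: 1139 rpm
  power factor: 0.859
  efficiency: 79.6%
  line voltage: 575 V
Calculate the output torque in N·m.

P_in = √3·V·I·cosφ = 1.732 × 575 × 10.9 × 0.859 = 9325 W
P_out = η·P_in = 0.796 × 9325 = 7423 W
n = 1139 rpm
ω = 2π×1139/60 = 119.3 rad/s
τ = P_out/ω = 7423/119.3 = 62.2 N·m

62.2 N·m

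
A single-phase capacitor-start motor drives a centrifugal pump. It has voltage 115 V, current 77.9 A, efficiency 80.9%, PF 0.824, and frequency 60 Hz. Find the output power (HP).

8.01 HP

P_in = V·I·cosφ = 115 × 77.9 × 0.824 = 7382 W
P_out = η·P_in = 0.809 × 7382 = 5972 W
= 5972/746 = 8.01 HP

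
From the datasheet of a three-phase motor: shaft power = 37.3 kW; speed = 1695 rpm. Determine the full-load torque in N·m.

ω = 2π × 1695/60 = 177.5 rad/s
τ = P/ω = 37300/177.5 = 210 N·m

210 N·m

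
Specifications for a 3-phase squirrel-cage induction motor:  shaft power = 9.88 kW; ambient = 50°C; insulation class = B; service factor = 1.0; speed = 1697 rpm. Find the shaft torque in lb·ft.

41 lb·ft

ω = 2π × 1697/60 = 177.7 rad/s
τ = P/ω = 9880/177.7 = 55.6 N·m
In lb·ft: 55.6/1.356 = 41 lb·ft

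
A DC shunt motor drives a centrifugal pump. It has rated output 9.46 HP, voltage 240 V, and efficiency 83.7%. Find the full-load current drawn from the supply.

35.1 A

P_out = 9.46 × 746 = 7057 W
P_in = P_out / η = 7057 / 0.837 = 8431 W
I = P_in / V = 8431 / 240 = 35.1 A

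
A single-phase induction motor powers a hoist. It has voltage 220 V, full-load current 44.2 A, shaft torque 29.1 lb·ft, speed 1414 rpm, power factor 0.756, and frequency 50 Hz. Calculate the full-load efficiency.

τ = 29.1 lb·ft × 1.356 = 39.46 N·m
ω = 2π × 1414/60 = 148.1 rad/s; P_out = τω = 39.46 × 148.1 = 5844 W
P_in = V·I·cosφ = 220 × 44.2 × 0.756 = 7351 W
η = P_out / P_in = 5844 / 7351 = 0.795 = 79.5%

79.5 %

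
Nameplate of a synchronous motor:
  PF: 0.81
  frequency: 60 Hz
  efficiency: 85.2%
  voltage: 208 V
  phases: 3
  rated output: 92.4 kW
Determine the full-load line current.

P_out = 92.4 kW = 92400 W
P_in = P_out / η = 92400 / 0.852 = 108451 W
I_L = P_in / (√3·V_L·cosφ) = 108451 / (1.732 × 208 × 0.81) = 372 A

372 A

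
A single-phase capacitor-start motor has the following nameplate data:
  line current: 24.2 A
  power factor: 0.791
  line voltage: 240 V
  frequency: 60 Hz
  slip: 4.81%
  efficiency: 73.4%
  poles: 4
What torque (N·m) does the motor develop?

18.8 N·m

P_in = V·I·cosφ = 240 × 24.2 × 0.791 = 4594 W
P_out = η·P_in = 0.734 × 4594 = 3372 W
n_s = 120×60/4 = 1800 rpm; n = 1800×(1−0.0481) = 1713 rpm
ω = 2π×1713/60 = 179.4 rad/s
τ = P_out/ω = 3372/179.4 = 18.8 N·m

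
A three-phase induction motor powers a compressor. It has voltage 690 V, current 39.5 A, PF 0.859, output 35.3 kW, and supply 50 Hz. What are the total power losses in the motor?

P_in = √3·V·I·cosφ = 1.732×690×39.5×0.859 = 40550 W
P_out = 35300 W
Losses = P_in − P_out = 40550 − 35300 = 5250 W

5.25 kW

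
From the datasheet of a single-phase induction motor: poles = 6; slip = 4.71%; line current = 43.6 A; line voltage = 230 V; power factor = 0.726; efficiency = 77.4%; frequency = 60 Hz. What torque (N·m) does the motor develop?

P_in = V·I·cosφ = 230 × 43.6 × 0.726 = 7280 W
P_out = η·P_in = 0.774 × 7280 = 5635 W
n_s = 120×60/6 = 1200 rpm; n = 1200×(1−0.0471) = 1143 rpm
ω = 2π×1143/60 = 119.7 rad/s
τ = P_out/ω = 5635/119.7 = 47.1 N·m

47.1 N·m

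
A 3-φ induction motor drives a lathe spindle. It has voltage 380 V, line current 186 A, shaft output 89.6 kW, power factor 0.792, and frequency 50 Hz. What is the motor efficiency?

92.4 %

P_out = 89.6 kW = 89600 W
P_in = √3·V_L·I_L·cosφ = 1.732 × 380 × 186 × 0.792 = 96955 W
η = P_out / P_in = 89600 / 96955 = 0.924 = 92.4%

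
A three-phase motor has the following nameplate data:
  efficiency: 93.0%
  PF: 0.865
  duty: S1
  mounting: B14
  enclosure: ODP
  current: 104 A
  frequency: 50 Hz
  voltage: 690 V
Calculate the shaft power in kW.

100 kW

P_in = √3·V·I·cosφ = 1.732 × 690 × 104 × 0.865 = 107509 W
P_out = η·P_in = 0.93 × 107509 = 99983 W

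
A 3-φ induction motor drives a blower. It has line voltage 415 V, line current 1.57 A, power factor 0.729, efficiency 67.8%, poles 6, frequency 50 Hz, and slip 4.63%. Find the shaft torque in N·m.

5.59 N·m

P_in = √3·V·I·cosφ = 1.732 × 415 × 1.57 × 0.729 = 823 W
P_out = η·P_in = 0.678 × 823 = 558 W
n_s = 120×50/6 = 1000 rpm; n = 1000×(1−0.0463) = 954 rpm
ω = 2π×954/60 = 99.9 rad/s
τ = P_out/ω = 558/99.9 = 5.59 N·m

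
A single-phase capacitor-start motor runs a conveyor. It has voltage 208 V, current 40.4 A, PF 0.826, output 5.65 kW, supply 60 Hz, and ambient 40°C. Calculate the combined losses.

P_in = V·I·cosφ = 208×40.4×0.826 = 6941 W
P_out = 5650 W
Losses = P_in − P_out = 6941 − 5650 = 1291 W

1290 W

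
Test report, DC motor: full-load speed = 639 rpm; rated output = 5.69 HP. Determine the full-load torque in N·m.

63.4 N·m

P_out = 5.69 × 746 = 4245 W
ω = 2π × 639/60 = 66.92 rad/s
τ = P_out/ω = 4245/66.92 = 63.4 N·m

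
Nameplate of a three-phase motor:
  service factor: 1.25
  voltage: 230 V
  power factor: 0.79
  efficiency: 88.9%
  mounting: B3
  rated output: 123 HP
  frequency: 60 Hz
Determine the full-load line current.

328 A

P_out = 123 × 746 = 91758 W
P_in = P_out / η = 91758 / 0.889 = 103215 W
I_L = P_in / (√3·V_L·cosφ) = 103215 / (1.732 × 230 × 0.79) = 328 A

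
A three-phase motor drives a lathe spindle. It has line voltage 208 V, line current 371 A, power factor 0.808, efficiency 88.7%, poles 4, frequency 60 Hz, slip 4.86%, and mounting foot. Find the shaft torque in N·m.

P_in = √3·V·I·cosφ = 1.732 × 208 × 371 × 0.808 = 107993 W
P_out = η·P_in = 0.887 × 107993 = 95790 W
n_s = 120×60/4 = 1800 rpm; n = 1800×(1−0.0486) = 1713 rpm
ω = 2π×1713/60 = 179.4 rad/s
τ = P_out/ω = 95790/179.4 = 534 N·m

534 N·m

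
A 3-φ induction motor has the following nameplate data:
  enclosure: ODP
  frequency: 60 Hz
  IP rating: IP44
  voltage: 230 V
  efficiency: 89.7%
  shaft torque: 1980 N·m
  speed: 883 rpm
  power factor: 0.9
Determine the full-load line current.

569 A

ω = 2π×883/60 = 92.47 rad/s; P_out = τω = 1980 × 92.47 = 183091 W
P_in = P_out / η = 183091 / 0.897 = 204115 W
I_L = P_in / (√3·V_L·cosφ) = 204115 / (1.732 × 230 × 0.9) = 569 A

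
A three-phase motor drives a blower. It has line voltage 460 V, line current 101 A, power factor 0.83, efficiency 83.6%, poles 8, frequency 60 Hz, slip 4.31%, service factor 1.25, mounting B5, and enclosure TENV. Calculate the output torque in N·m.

P_in = √3·V·I·cosφ = 1.732 × 460 × 101 × 0.83 = 66789 W
P_out = η·P_in = 0.836 × 66789 = 55836 W
n_s = 120×60/8 = 900 rpm; n = 900×(1−0.0431) = 861 rpm
ω = 2π×861/60 = 90.16 rad/s
τ = P_out/ω = 55836/90.16 = 619 N·m

619 N·m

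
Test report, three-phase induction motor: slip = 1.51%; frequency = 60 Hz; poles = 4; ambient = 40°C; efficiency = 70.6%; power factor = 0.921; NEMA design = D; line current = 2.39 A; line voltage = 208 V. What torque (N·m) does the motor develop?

P_in = √3·V·I·cosφ = 1.732 × 208 × 2.39 × 0.921 = 793 W
P_out = η·P_in = 0.706 × 793 = 560 W
n_s = 120×60/4 = 1800 rpm; n = 1800×(1−0.0151) = 1773 rpm
ω = 2π×1773/60 = 185.7 rad/s
τ = P_out/ω = 560/185.7 = 3.02 N·m

3.02 N·m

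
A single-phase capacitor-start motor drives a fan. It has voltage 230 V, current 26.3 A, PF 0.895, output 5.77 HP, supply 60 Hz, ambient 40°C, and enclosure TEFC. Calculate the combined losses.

P_in = V·I·cosφ = 230×26.3×0.895 = 5414 W
P_out = 5.77×746 = 4304 W
Losses = P_in − P_out = 5414 − 4304 = 1110 W

1.11 kW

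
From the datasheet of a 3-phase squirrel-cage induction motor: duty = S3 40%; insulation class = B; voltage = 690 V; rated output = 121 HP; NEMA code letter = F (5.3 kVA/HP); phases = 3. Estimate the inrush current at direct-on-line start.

S_LR = 5.3 × 121 = 641.3 kVA
I_LR = S_LR/(√3·V_L) = 641300/(1.732×690) = 537 A

537 A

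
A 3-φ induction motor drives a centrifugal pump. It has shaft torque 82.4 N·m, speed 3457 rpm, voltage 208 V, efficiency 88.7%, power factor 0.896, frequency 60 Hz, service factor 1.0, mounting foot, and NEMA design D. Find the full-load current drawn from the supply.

104 A

ω = 2π×3457/60 = 362 rad/s; P_out = τω = 82.4 × 362 = 29829 W
P_in = P_out / η = 29829 / 0.887 = 33629 W
I_L = P_in / (√3·V_L·cosφ) = 33629 / (1.732 × 208 × 0.896) = 104 A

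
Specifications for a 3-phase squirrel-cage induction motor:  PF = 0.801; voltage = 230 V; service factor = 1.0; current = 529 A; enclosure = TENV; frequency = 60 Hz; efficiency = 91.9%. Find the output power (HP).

208 HP

P_in = √3·V·I·cosφ = 1.732 × 230 × 529 × 0.801 = 168797 W
P_out = η·P_in = 0.919 × 168797 = 155124 W
= 155124/746 = 208 HP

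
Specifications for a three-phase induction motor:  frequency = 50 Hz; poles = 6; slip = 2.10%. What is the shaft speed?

n_s = 120f/p = 120×50/6 = 1000 rpm
n = n_s(1 − s) = 1000 × (1 − 0.021) = 979 rpm

979 rpm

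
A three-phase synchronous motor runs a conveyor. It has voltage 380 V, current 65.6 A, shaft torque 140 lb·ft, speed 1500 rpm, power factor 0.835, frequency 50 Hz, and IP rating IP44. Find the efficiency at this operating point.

τ = 140 lb·ft × 1.356 = 189.8 N·m
ω = 2π × 1500/60 = 157.1 rad/s; P_out = τω = 189.8 × 157.1 = 29818 W
P_in = √3·V_L·I_L·cosφ = 1.732 × 380 × 65.6 × 0.835 = 36051 W
η = P_out / P_in = 29818 / 36051 = 0.827 = 82.7%

82.7 %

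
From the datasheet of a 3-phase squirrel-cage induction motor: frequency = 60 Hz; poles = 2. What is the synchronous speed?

n_s = 120f/p = 120×60/2 = 3600 rpm

3600 rpm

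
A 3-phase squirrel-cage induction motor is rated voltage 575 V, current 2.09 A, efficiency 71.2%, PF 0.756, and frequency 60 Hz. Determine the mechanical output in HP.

P_in = √3·V·I·cosφ = 1.732 × 575 × 2.09 × 0.756 = 1574 W
P_out = η·P_in = 0.712 × 1574 = 1121 W
= 1121/746 = 1.5 HP

1.5 HP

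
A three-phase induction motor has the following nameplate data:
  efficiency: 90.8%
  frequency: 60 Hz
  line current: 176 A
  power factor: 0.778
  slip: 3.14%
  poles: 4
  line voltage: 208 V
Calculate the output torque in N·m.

245 N·m

P_in = √3·V·I·cosφ = 1.732 × 208 × 176 × 0.778 = 49329 W
P_out = η·P_in = 0.908 × 49329 = 44791 W
n_s = 120×60/4 = 1800 rpm; n = 1800×(1−0.0314) = 1743 rpm
ω = 2π×1743/60 = 182.5 rad/s
τ = P_out/ω = 44791/182.5 = 245 N·m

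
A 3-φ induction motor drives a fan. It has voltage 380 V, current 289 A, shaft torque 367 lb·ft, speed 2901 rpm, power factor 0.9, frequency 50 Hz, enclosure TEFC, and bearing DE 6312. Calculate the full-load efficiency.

τ = 367 lb·ft × 1.356 = 497.7 N·m
ω = 2π × 2901/60 = 303.8 rad/s; P_out = τω = 497.7 × 303.8 = 151201 W
P_in = √3·V_L·I_L·cosφ = 1.732 × 380 × 289 × 0.9 = 171187 W
η = P_out / P_in = 151201 / 171187 = 0.883 = 88.3%

88.3 %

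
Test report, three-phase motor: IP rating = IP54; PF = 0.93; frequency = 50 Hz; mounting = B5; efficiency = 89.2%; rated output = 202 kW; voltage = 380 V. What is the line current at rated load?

370 A

P_out = 202 kW = 202000 W
P_in = P_out / η = 202000 / 0.892 = 226457 W
I_L = P_in / (√3·V_L·cosφ) = 226457 / (1.732 × 380 × 0.93) = 370 A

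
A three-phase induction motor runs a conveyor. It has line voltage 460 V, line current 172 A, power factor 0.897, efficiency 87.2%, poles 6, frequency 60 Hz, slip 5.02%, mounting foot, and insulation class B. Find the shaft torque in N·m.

898 N·m

P_in = √3·V·I·cosφ = 1.732 × 460 × 172 × 0.897 = 122921 W
P_out = η·P_in = 0.872 × 122921 = 107187 W
n_s = 120×60/6 = 1200 rpm; n = 1200×(1−0.0502) = 1140 rpm
ω = 2π×1140/60 = 119.4 rad/s
τ = P_out/ω = 107187/119.4 = 898 N·m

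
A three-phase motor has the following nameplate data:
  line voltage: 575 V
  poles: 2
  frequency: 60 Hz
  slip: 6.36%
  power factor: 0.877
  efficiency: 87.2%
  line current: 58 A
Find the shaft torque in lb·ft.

92.3 lb·ft

P_in = √3·V·I·cosφ = 1.732 × 575 × 58 × 0.877 = 50657 W
P_out = η·P_in = 0.872 × 50657 = 44173 W
n_s = 120×60/2 = 3600 rpm; n = 3600×(1−0.0636) = 3371 rpm
ω = 2π×3371/60 = 353 rad/s
τ = P_out/ω = 44173/353 = 125.1 N·m
In lb·ft: 125.1/1.356 = 92.3 lb·ft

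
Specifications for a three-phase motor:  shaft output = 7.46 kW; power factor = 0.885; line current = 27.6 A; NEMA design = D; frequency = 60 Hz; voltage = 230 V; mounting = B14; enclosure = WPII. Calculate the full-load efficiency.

76.7 %

P_out = 7.46 kW = 7460 W
P_in = √3·V_L·I_L·cosφ = 1.732 × 230 × 27.6 × 0.885 = 9730 W
η = P_out / P_in = 7460 / 9730 = 0.767 = 76.7%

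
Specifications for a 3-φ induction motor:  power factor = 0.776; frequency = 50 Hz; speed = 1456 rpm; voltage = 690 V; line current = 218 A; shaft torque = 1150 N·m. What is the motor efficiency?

86.7 %

ω = 2π × 1456/60 = 152.5 rad/s; P_out = τω = 1150 × 152.5 = 175375 W
P_in = √3·V_L·I_L·cosφ = 1.732 × 690 × 218 × 0.776 = 202169 W
η = P_out / P_in = 175375 / 202169 = 0.867 = 86.7%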